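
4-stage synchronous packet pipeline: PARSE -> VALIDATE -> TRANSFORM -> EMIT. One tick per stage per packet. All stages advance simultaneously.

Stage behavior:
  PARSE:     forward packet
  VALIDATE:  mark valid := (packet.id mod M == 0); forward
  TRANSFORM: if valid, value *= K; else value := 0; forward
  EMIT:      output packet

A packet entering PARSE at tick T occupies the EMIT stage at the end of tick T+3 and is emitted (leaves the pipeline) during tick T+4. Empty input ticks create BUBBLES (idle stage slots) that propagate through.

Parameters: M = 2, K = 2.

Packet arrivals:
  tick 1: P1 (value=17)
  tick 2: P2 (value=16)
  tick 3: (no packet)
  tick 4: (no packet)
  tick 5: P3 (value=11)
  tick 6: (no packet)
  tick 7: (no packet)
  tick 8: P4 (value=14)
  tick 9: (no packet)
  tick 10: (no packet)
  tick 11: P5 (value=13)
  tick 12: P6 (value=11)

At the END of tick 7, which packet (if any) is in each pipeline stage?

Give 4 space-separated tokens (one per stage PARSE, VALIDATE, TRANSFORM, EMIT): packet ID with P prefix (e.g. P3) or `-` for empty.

Tick 1: [PARSE:P1(v=17,ok=F), VALIDATE:-, TRANSFORM:-, EMIT:-] out:-; in:P1
Tick 2: [PARSE:P2(v=16,ok=F), VALIDATE:P1(v=17,ok=F), TRANSFORM:-, EMIT:-] out:-; in:P2
Tick 3: [PARSE:-, VALIDATE:P2(v=16,ok=T), TRANSFORM:P1(v=0,ok=F), EMIT:-] out:-; in:-
Tick 4: [PARSE:-, VALIDATE:-, TRANSFORM:P2(v=32,ok=T), EMIT:P1(v=0,ok=F)] out:-; in:-
Tick 5: [PARSE:P3(v=11,ok=F), VALIDATE:-, TRANSFORM:-, EMIT:P2(v=32,ok=T)] out:P1(v=0); in:P3
Tick 6: [PARSE:-, VALIDATE:P3(v=11,ok=F), TRANSFORM:-, EMIT:-] out:P2(v=32); in:-
Tick 7: [PARSE:-, VALIDATE:-, TRANSFORM:P3(v=0,ok=F), EMIT:-] out:-; in:-
At end of tick 7: ['-', '-', 'P3', '-']

Answer: - - P3 -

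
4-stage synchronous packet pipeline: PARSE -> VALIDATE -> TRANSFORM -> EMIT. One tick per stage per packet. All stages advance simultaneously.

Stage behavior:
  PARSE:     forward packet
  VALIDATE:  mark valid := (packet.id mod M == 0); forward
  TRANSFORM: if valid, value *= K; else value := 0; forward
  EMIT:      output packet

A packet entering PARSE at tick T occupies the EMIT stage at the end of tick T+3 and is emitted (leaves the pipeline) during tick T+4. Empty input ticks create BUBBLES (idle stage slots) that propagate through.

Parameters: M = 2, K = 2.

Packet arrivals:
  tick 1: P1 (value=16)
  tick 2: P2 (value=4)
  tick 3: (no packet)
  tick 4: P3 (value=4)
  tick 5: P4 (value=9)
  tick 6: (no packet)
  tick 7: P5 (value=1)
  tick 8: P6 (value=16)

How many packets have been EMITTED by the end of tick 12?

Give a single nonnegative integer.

Answer: 6

Derivation:
Tick 1: [PARSE:P1(v=16,ok=F), VALIDATE:-, TRANSFORM:-, EMIT:-] out:-; in:P1
Tick 2: [PARSE:P2(v=4,ok=F), VALIDATE:P1(v=16,ok=F), TRANSFORM:-, EMIT:-] out:-; in:P2
Tick 3: [PARSE:-, VALIDATE:P2(v=4,ok=T), TRANSFORM:P1(v=0,ok=F), EMIT:-] out:-; in:-
Tick 4: [PARSE:P3(v=4,ok=F), VALIDATE:-, TRANSFORM:P2(v=8,ok=T), EMIT:P1(v=0,ok=F)] out:-; in:P3
Tick 5: [PARSE:P4(v=9,ok=F), VALIDATE:P3(v=4,ok=F), TRANSFORM:-, EMIT:P2(v=8,ok=T)] out:P1(v=0); in:P4
Tick 6: [PARSE:-, VALIDATE:P4(v=9,ok=T), TRANSFORM:P3(v=0,ok=F), EMIT:-] out:P2(v=8); in:-
Tick 7: [PARSE:P5(v=1,ok=F), VALIDATE:-, TRANSFORM:P4(v=18,ok=T), EMIT:P3(v=0,ok=F)] out:-; in:P5
Tick 8: [PARSE:P6(v=16,ok=F), VALIDATE:P5(v=1,ok=F), TRANSFORM:-, EMIT:P4(v=18,ok=T)] out:P3(v=0); in:P6
Tick 9: [PARSE:-, VALIDATE:P6(v=16,ok=T), TRANSFORM:P5(v=0,ok=F), EMIT:-] out:P4(v=18); in:-
Tick 10: [PARSE:-, VALIDATE:-, TRANSFORM:P6(v=32,ok=T), EMIT:P5(v=0,ok=F)] out:-; in:-
Tick 11: [PARSE:-, VALIDATE:-, TRANSFORM:-, EMIT:P6(v=32,ok=T)] out:P5(v=0); in:-
Tick 12: [PARSE:-, VALIDATE:-, TRANSFORM:-, EMIT:-] out:P6(v=32); in:-
Emitted by tick 12: ['P1', 'P2', 'P3', 'P4', 'P5', 'P6']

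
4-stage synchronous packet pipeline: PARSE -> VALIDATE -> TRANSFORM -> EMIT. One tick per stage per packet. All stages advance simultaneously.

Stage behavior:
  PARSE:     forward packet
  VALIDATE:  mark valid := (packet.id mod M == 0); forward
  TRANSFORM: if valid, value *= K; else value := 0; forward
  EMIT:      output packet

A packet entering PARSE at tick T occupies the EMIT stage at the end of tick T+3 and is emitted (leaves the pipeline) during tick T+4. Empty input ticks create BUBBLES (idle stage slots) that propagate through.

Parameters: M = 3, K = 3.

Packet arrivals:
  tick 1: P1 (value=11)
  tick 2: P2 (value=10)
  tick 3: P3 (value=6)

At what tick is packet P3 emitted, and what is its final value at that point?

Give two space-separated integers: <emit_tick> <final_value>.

Tick 1: [PARSE:P1(v=11,ok=F), VALIDATE:-, TRANSFORM:-, EMIT:-] out:-; in:P1
Tick 2: [PARSE:P2(v=10,ok=F), VALIDATE:P1(v=11,ok=F), TRANSFORM:-, EMIT:-] out:-; in:P2
Tick 3: [PARSE:P3(v=6,ok=F), VALIDATE:P2(v=10,ok=F), TRANSFORM:P1(v=0,ok=F), EMIT:-] out:-; in:P3
Tick 4: [PARSE:-, VALIDATE:P3(v=6,ok=T), TRANSFORM:P2(v=0,ok=F), EMIT:P1(v=0,ok=F)] out:-; in:-
Tick 5: [PARSE:-, VALIDATE:-, TRANSFORM:P3(v=18,ok=T), EMIT:P2(v=0,ok=F)] out:P1(v=0); in:-
Tick 6: [PARSE:-, VALIDATE:-, TRANSFORM:-, EMIT:P3(v=18,ok=T)] out:P2(v=0); in:-
Tick 7: [PARSE:-, VALIDATE:-, TRANSFORM:-, EMIT:-] out:P3(v=18); in:-
P3: arrives tick 3, valid=True (id=3, id%3=0), emit tick 7, final value 18

Answer: 7 18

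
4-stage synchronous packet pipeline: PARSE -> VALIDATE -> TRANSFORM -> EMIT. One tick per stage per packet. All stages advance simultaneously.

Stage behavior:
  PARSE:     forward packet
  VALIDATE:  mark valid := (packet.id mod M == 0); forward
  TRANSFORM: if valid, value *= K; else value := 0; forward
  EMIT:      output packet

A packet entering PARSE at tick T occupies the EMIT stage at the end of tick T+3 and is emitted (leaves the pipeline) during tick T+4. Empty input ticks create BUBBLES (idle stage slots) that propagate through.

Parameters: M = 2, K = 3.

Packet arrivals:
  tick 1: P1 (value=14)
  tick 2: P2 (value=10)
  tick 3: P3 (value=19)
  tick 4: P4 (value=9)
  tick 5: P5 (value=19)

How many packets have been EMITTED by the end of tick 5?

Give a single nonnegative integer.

Answer: 1

Derivation:
Tick 1: [PARSE:P1(v=14,ok=F), VALIDATE:-, TRANSFORM:-, EMIT:-] out:-; in:P1
Tick 2: [PARSE:P2(v=10,ok=F), VALIDATE:P1(v=14,ok=F), TRANSFORM:-, EMIT:-] out:-; in:P2
Tick 3: [PARSE:P3(v=19,ok=F), VALIDATE:P2(v=10,ok=T), TRANSFORM:P1(v=0,ok=F), EMIT:-] out:-; in:P3
Tick 4: [PARSE:P4(v=9,ok=F), VALIDATE:P3(v=19,ok=F), TRANSFORM:P2(v=30,ok=T), EMIT:P1(v=0,ok=F)] out:-; in:P4
Tick 5: [PARSE:P5(v=19,ok=F), VALIDATE:P4(v=9,ok=T), TRANSFORM:P3(v=0,ok=F), EMIT:P2(v=30,ok=T)] out:P1(v=0); in:P5
Emitted by tick 5: ['P1']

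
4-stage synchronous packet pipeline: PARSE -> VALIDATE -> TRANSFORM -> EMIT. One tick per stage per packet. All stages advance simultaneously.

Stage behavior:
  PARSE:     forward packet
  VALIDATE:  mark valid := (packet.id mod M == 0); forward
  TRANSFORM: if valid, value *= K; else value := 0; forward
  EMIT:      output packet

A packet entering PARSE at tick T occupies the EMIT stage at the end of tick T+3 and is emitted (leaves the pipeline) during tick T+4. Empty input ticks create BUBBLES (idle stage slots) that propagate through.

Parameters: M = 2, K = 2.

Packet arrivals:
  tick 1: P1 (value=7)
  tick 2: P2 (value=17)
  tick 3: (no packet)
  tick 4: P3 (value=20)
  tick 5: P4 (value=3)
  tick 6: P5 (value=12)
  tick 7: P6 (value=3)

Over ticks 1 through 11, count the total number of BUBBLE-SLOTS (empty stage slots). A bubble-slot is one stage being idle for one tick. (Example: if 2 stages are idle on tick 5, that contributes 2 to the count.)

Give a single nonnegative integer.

Answer: 20

Derivation:
Tick 1: [PARSE:P1(v=7,ok=F), VALIDATE:-, TRANSFORM:-, EMIT:-] out:-; bubbles=3
Tick 2: [PARSE:P2(v=17,ok=F), VALIDATE:P1(v=7,ok=F), TRANSFORM:-, EMIT:-] out:-; bubbles=2
Tick 3: [PARSE:-, VALIDATE:P2(v=17,ok=T), TRANSFORM:P1(v=0,ok=F), EMIT:-] out:-; bubbles=2
Tick 4: [PARSE:P3(v=20,ok=F), VALIDATE:-, TRANSFORM:P2(v=34,ok=T), EMIT:P1(v=0,ok=F)] out:-; bubbles=1
Tick 5: [PARSE:P4(v=3,ok=F), VALIDATE:P3(v=20,ok=F), TRANSFORM:-, EMIT:P2(v=34,ok=T)] out:P1(v=0); bubbles=1
Tick 6: [PARSE:P5(v=12,ok=F), VALIDATE:P4(v=3,ok=T), TRANSFORM:P3(v=0,ok=F), EMIT:-] out:P2(v=34); bubbles=1
Tick 7: [PARSE:P6(v=3,ok=F), VALIDATE:P5(v=12,ok=F), TRANSFORM:P4(v=6,ok=T), EMIT:P3(v=0,ok=F)] out:-; bubbles=0
Tick 8: [PARSE:-, VALIDATE:P6(v=3,ok=T), TRANSFORM:P5(v=0,ok=F), EMIT:P4(v=6,ok=T)] out:P3(v=0); bubbles=1
Tick 9: [PARSE:-, VALIDATE:-, TRANSFORM:P6(v=6,ok=T), EMIT:P5(v=0,ok=F)] out:P4(v=6); bubbles=2
Tick 10: [PARSE:-, VALIDATE:-, TRANSFORM:-, EMIT:P6(v=6,ok=T)] out:P5(v=0); bubbles=3
Tick 11: [PARSE:-, VALIDATE:-, TRANSFORM:-, EMIT:-] out:P6(v=6); bubbles=4
Total bubble-slots: 20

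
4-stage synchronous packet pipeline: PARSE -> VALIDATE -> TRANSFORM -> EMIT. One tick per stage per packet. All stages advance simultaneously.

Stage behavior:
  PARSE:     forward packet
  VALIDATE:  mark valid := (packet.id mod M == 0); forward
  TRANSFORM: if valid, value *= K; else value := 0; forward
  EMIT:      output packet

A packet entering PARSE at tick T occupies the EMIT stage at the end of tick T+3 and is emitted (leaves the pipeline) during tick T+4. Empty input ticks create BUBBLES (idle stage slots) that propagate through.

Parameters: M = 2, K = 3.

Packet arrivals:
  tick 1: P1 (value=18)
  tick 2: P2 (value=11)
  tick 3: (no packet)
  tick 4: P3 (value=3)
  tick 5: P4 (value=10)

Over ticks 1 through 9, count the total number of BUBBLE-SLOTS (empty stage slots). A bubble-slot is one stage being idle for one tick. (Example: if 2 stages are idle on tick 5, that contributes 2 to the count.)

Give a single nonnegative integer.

Answer: 20

Derivation:
Tick 1: [PARSE:P1(v=18,ok=F), VALIDATE:-, TRANSFORM:-, EMIT:-] out:-; bubbles=3
Tick 2: [PARSE:P2(v=11,ok=F), VALIDATE:P1(v=18,ok=F), TRANSFORM:-, EMIT:-] out:-; bubbles=2
Tick 3: [PARSE:-, VALIDATE:P2(v=11,ok=T), TRANSFORM:P1(v=0,ok=F), EMIT:-] out:-; bubbles=2
Tick 4: [PARSE:P3(v=3,ok=F), VALIDATE:-, TRANSFORM:P2(v=33,ok=T), EMIT:P1(v=0,ok=F)] out:-; bubbles=1
Tick 5: [PARSE:P4(v=10,ok=F), VALIDATE:P3(v=3,ok=F), TRANSFORM:-, EMIT:P2(v=33,ok=T)] out:P1(v=0); bubbles=1
Tick 6: [PARSE:-, VALIDATE:P4(v=10,ok=T), TRANSFORM:P3(v=0,ok=F), EMIT:-] out:P2(v=33); bubbles=2
Tick 7: [PARSE:-, VALIDATE:-, TRANSFORM:P4(v=30,ok=T), EMIT:P3(v=0,ok=F)] out:-; bubbles=2
Tick 8: [PARSE:-, VALIDATE:-, TRANSFORM:-, EMIT:P4(v=30,ok=T)] out:P3(v=0); bubbles=3
Tick 9: [PARSE:-, VALIDATE:-, TRANSFORM:-, EMIT:-] out:P4(v=30); bubbles=4
Total bubble-slots: 20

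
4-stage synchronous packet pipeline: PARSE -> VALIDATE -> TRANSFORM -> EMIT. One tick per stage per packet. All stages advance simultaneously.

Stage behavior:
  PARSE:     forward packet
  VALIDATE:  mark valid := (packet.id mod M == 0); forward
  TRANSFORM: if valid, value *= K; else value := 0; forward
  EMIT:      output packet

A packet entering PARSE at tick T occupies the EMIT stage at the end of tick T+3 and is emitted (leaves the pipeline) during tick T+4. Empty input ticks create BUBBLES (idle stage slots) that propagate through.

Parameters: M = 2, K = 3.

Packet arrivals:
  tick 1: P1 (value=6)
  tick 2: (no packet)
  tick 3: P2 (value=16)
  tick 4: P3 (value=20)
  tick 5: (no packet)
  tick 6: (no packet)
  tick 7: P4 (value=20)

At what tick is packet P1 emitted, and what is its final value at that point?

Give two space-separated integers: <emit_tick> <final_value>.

Tick 1: [PARSE:P1(v=6,ok=F), VALIDATE:-, TRANSFORM:-, EMIT:-] out:-; in:P1
Tick 2: [PARSE:-, VALIDATE:P1(v=6,ok=F), TRANSFORM:-, EMIT:-] out:-; in:-
Tick 3: [PARSE:P2(v=16,ok=F), VALIDATE:-, TRANSFORM:P1(v=0,ok=F), EMIT:-] out:-; in:P2
Tick 4: [PARSE:P3(v=20,ok=F), VALIDATE:P2(v=16,ok=T), TRANSFORM:-, EMIT:P1(v=0,ok=F)] out:-; in:P3
Tick 5: [PARSE:-, VALIDATE:P3(v=20,ok=F), TRANSFORM:P2(v=48,ok=T), EMIT:-] out:P1(v=0); in:-
Tick 6: [PARSE:-, VALIDATE:-, TRANSFORM:P3(v=0,ok=F), EMIT:P2(v=48,ok=T)] out:-; in:-
Tick 7: [PARSE:P4(v=20,ok=F), VALIDATE:-, TRANSFORM:-, EMIT:P3(v=0,ok=F)] out:P2(v=48); in:P4
Tick 8: [PARSE:-, VALIDATE:P4(v=20,ok=T), TRANSFORM:-, EMIT:-] out:P3(v=0); in:-
Tick 9: [PARSE:-, VALIDATE:-, TRANSFORM:P4(v=60,ok=T), EMIT:-] out:-; in:-
Tick 10: [PARSE:-, VALIDATE:-, TRANSFORM:-, EMIT:P4(v=60,ok=T)] out:-; in:-
Tick 11: [PARSE:-, VALIDATE:-, TRANSFORM:-, EMIT:-] out:P4(v=60); in:-
P1: arrives tick 1, valid=False (id=1, id%2=1), emit tick 5, final value 0

Answer: 5 0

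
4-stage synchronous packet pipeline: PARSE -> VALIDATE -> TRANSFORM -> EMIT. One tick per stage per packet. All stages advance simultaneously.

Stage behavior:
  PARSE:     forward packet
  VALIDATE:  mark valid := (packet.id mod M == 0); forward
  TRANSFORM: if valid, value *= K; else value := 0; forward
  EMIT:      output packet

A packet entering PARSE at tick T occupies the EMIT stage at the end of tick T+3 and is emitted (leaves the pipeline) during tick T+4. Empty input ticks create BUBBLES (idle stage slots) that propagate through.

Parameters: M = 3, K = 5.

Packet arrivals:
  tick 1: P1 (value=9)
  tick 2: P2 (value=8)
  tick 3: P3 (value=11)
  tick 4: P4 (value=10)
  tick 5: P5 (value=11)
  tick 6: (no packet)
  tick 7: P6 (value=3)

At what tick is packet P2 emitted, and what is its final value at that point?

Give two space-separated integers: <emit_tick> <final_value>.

Answer: 6 0

Derivation:
Tick 1: [PARSE:P1(v=9,ok=F), VALIDATE:-, TRANSFORM:-, EMIT:-] out:-; in:P1
Tick 2: [PARSE:P2(v=8,ok=F), VALIDATE:P1(v=9,ok=F), TRANSFORM:-, EMIT:-] out:-; in:P2
Tick 3: [PARSE:P3(v=11,ok=F), VALIDATE:P2(v=8,ok=F), TRANSFORM:P1(v=0,ok=F), EMIT:-] out:-; in:P3
Tick 4: [PARSE:P4(v=10,ok=F), VALIDATE:P3(v=11,ok=T), TRANSFORM:P2(v=0,ok=F), EMIT:P1(v=0,ok=F)] out:-; in:P4
Tick 5: [PARSE:P5(v=11,ok=F), VALIDATE:P4(v=10,ok=F), TRANSFORM:P3(v=55,ok=T), EMIT:P2(v=0,ok=F)] out:P1(v=0); in:P5
Tick 6: [PARSE:-, VALIDATE:P5(v=11,ok=F), TRANSFORM:P4(v=0,ok=F), EMIT:P3(v=55,ok=T)] out:P2(v=0); in:-
Tick 7: [PARSE:P6(v=3,ok=F), VALIDATE:-, TRANSFORM:P5(v=0,ok=F), EMIT:P4(v=0,ok=F)] out:P3(v=55); in:P6
Tick 8: [PARSE:-, VALIDATE:P6(v=3,ok=T), TRANSFORM:-, EMIT:P5(v=0,ok=F)] out:P4(v=0); in:-
Tick 9: [PARSE:-, VALIDATE:-, TRANSFORM:P6(v=15,ok=T), EMIT:-] out:P5(v=0); in:-
Tick 10: [PARSE:-, VALIDATE:-, TRANSFORM:-, EMIT:P6(v=15,ok=T)] out:-; in:-
Tick 11: [PARSE:-, VALIDATE:-, TRANSFORM:-, EMIT:-] out:P6(v=15); in:-
P2: arrives tick 2, valid=False (id=2, id%3=2), emit tick 6, final value 0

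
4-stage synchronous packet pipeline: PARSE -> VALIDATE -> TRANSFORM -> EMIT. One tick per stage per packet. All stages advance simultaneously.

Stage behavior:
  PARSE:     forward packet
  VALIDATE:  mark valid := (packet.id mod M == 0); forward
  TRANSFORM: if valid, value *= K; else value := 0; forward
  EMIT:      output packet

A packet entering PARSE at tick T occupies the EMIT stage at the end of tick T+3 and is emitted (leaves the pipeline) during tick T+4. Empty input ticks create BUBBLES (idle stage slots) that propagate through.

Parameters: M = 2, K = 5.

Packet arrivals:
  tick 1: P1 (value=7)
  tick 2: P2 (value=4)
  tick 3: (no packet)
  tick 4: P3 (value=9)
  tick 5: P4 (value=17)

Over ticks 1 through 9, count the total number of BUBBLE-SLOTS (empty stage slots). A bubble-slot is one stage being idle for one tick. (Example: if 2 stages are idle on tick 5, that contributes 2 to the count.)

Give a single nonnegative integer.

Answer: 20

Derivation:
Tick 1: [PARSE:P1(v=7,ok=F), VALIDATE:-, TRANSFORM:-, EMIT:-] out:-; bubbles=3
Tick 2: [PARSE:P2(v=4,ok=F), VALIDATE:P1(v=7,ok=F), TRANSFORM:-, EMIT:-] out:-; bubbles=2
Tick 3: [PARSE:-, VALIDATE:P2(v=4,ok=T), TRANSFORM:P1(v=0,ok=F), EMIT:-] out:-; bubbles=2
Tick 4: [PARSE:P3(v=9,ok=F), VALIDATE:-, TRANSFORM:P2(v=20,ok=T), EMIT:P1(v=0,ok=F)] out:-; bubbles=1
Tick 5: [PARSE:P4(v=17,ok=F), VALIDATE:P3(v=9,ok=F), TRANSFORM:-, EMIT:P2(v=20,ok=T)] out:P1(v=0); bubbles=1
Tick 6: [PARSE:-, VALIDATE:P4(v=17,ok=T), TRANSFORM:P3(v=0,ok=F), EMIT:-] out:P2(v=20); bubbles=2
Tick 7: [PARSE:-, VALIDATE:-, TRANSFORM:P4(v=85,ok=T), EMIT:P3(v=0,ok=F)] out:-; bubbles=2
Tick 8: [PARSE:-, VALIDATE:-, TRANSFORM:-, EMIT:P4(v=85,ok=T)] out:P3(v=0); bubbles=3
Tick 9: [PARSE:-, VALIDATE:-, TRANSFORM:-, EMIT:-] out:P4(v=85); bubbles=4
Total bubble-slots: 20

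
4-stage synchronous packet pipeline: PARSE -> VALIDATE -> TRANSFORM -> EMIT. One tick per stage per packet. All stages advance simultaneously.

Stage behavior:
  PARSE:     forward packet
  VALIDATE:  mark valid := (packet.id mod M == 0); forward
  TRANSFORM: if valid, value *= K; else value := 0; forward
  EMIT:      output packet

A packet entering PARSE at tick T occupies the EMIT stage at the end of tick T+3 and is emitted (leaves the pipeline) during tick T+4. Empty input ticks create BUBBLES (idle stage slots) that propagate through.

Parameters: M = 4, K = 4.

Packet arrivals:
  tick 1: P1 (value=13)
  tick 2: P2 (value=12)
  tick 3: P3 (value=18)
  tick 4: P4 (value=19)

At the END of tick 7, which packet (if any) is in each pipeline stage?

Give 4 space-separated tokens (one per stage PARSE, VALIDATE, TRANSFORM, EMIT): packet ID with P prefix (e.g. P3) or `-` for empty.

Tick 1: [PARSE:P1(v=13,ok=F), VALIDATE:-, TRANSFORM:-, EMIT:-] out:-; in:P1
Tick 2: [PARSE:P2(v=12,ok=F), VALIDATE:P1(v=13,ok=F), TRANSFORM:-, EMIT:-] out:-; in:P2
Tick 3: [PARSE:P3(v=18,ok=F), VALIDATE:P2(v=12,ok=F), TRANSFORM:P1(v=0,ok=F), EMIT:-] out:-; in:P3
Tick 4: [PARSE:P4(v=19,ok=F), VALIDATE:P3(v=18,ok=F), TRANSFORM:P2(v=0,ok=F), EMIT:P1(v=0,ok=F)] out:-; in:P4
Tick 5: [PARSE:-, VALIDATE:P4(v=19,ok=T), TRANSFORM:P3(v=0,ok=F), EMIT:P2(v=0,ok=F)] out:P1(v=0); in:-
Tick 6: [PARSE:-, VALIDATE:-, TRANSFORM:P4(v=76,ok=T), EMIT:P3(v=0,ok=F)] out:P2(v=0); in:-
Tick 7: [PARSE:-, VALIDATE:-, TRANSFORM:-, EMIT:P4(v=76,ok=T)] out:P3(v=0); in:-
At end of tick 7: ['-', '-', '-', 'P4']

Answer: - - - P4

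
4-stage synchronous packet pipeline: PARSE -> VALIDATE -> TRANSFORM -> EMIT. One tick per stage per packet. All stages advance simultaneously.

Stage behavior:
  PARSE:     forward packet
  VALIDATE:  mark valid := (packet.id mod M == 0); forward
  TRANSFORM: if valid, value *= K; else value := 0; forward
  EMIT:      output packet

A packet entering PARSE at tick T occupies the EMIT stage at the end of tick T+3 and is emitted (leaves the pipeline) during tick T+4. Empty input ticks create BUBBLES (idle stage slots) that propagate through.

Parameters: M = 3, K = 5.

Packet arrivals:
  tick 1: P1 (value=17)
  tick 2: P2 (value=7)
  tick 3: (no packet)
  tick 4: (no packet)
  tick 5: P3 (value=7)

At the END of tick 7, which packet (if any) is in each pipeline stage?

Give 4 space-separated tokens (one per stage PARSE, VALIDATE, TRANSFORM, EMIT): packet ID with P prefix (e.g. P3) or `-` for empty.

Tick 1: [PARSE:P1(v=17,ok=F), VALIDATE:-, TRANSFORM:-, EMIT:-] out:-; in:P1
Tick 2: [PARSE:P2(v=7,ok=F), VALIDATE:P1(v=17,ok=F), TRANSFORM:-, EMIT:-] out:-; in:P2
Tick 3: [PARSE:-, VALIDATE:P2(v=7,ok=F), TRANSFORM:P1(v=0,ok=F), EMIT:-] out:-; in:-
Tick 4: [PARSE:-, VALIDATE:-, TRANSFORM:P2(v=0,ok=F), EMIT:P1(v=0,ok=F)] out:-; in:-
Tick 5: [PARSE:P3(v=7,ok=F), VALIDATE:-, TRANSFORM:-, EMIT:P2(v=0,ok=F)] out:P1(v=0); in:P3
Tick 6: [PARSE:-, VALIDATE:P3(v=7,ok=T), TRANSFORM:-, EMIT:-] out:P2(v=0); in:-
Tick 7: [PARSE:-, VALIDATE:-, TRANSFORM:P3(v=35,ok=T), EMIT:-] out:-; in:-
At end of tick 7: ['-', '-', 'P3', '-']

Answer: - - P3 -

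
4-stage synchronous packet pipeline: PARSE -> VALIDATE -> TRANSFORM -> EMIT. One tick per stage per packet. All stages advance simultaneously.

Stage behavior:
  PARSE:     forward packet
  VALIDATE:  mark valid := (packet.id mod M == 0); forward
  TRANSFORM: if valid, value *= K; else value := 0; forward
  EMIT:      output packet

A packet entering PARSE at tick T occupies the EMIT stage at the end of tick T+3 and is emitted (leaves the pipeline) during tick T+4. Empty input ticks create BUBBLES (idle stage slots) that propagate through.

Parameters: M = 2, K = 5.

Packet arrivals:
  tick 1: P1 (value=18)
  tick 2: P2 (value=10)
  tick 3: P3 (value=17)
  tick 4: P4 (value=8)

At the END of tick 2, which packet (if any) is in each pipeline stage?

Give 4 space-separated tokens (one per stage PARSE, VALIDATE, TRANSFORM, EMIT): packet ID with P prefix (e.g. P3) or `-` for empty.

Answer: P2 P1 - -

Derivation:
Tick 1: [PARSE:P1(v=18,ok=F), VALIDATE:-, TRANSFORM:-, EMIT:-] out:-; in:P1
Tick 2: [PARSE:P2(v=10,ok=F), VALIDATE:P1(v=18,ok=F), TRANSFORM:-, EMIT:-] out:-; in:P2
At end of tick 2: ['P2', 'P1', '-', '-']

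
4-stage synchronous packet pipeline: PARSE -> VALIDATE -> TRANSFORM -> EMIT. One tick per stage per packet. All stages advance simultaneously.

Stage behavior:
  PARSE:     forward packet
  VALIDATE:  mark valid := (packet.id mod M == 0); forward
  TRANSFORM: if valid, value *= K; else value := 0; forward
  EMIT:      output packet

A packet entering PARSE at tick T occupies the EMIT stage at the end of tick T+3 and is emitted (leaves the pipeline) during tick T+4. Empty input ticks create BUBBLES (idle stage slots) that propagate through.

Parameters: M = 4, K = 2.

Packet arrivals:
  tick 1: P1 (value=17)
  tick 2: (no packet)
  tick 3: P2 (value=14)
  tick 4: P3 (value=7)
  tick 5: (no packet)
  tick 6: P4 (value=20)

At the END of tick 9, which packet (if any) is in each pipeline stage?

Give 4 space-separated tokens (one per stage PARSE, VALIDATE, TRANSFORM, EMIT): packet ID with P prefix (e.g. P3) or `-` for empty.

Answer: - - - P4

Derivation:
Tick 1: [PARSE:P1(v=17,ok=F), VALIDATE:-, TRANSFORM:-, EMIT:-] out:-; in:P1
Tick 2: [PARSE:-, VALIDATE:P1(v=17,ok=F), TRANSFORM:-, EMIT:-] out:-; in:-
Tick 3: [PARSE:P2(v=14,ok=F), VALIDATE:-, TRANSFORM:P1(v=0,ok=F), EMIT:-] out:-; in:P2
Tick 4: [PARSE:P3(v=7,ok=F), VALIDATE:P2(v=14,ok=F), TRANSFORM:-, EMIT:P1(v=0,ok=F)] out:-; in:P3
Tick 5: [PARSE:-, VALIDATE:P3(v=7,ok=F), TRANSFORM:P2(v=0,ok=F), EMIT:-] out:P1(v=0); in:-
Tick 6: [PARSE:P4(v=20,ok=F), VALIDATE:-, TRANSFORM:P3(v=0,ok=F), EMIT:P2(v=0,ok=F)] out:-; in:P4
Tick 7: [PARSE:-, VALIDATE:P4(v=20,ok=T), TRANSFORM:-, EMIT:P3(v=0,ok=F)] out:P2(v=0); in:-
Tick 8: [PARSE:-, VALIDATE:-, TRANSFORM:P4(v=40,ok=T), EMIT:-] out:P3(v=0); in:-
Tick 9: [PARSE:-, VALIDATE:-, TRANSFORM:-, EMIT:P4(v=40,ok=T)] out:-; in:-
At end of tick 9: ['-', '-', '-', 'P4']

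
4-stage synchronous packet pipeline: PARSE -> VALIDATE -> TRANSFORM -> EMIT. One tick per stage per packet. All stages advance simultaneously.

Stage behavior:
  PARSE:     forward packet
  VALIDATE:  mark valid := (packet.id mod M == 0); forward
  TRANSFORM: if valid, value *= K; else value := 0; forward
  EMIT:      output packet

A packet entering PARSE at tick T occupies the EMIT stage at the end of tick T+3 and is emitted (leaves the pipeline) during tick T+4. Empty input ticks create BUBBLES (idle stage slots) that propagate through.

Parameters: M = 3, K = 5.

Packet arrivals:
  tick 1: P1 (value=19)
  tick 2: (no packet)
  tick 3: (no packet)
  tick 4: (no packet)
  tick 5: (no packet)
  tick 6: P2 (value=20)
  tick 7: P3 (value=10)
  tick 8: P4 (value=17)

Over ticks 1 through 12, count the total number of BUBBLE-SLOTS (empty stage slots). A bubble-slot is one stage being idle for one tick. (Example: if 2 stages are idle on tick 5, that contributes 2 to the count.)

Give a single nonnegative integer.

Answer: 32

Derivation:
Tick 1: [PARSE:P1(v=19,ok=F), VALIDATE:-, TRANSFORM:-, EMIT:-] out:-; bubbles=3
Tick 2: [PARSE:-, VALIDATE:P1(v=19,ok=F), TRANSFORM:-, EMIT:-] out:-; bubbles=3
Tick 3: [PARSE:-, VALIDATE:-, TRANSFORM:P1(v=0,ok=F), EMIT:-] out:-; bubbles=3
Tick 4: [PARSE:-, VALIDATE:-, TRANSFORM:-, EMIT:P1(v=0,ok=F)] out:-; bubbles=3
Tick 5: [PARSE:-, VALIDATE:-, TRANSFORM:-, EMIT:-] out:P1(v=0); bubbles=4
Tick 6: [PARSE:P2(v=20,ok=F), VALIDATE:-, TRANSFORM:-, EMIT:-] out:-; bubbles=3
Tick 7: [PARSE:P3(v=10,ok=F), VALIDATE:P2(v=20,ok=F), TRANSFORM:-, EMIT:-] out:-; bubbles=2
Tick 8: [PARSE:P4(v=17,ok=F), VALIDATE:P3(v=10,ok=T), TRANSFORM:P2(v=0,ok=F), EMIT:-] out:-; bubbles=1
Tick 9: [PARSE:-, VALIDATE:P4(v=17,ok=F), TRANSFORM:P3(v=50,ok=T), EMIT:P2(v=0,ok=F)] out:-; bubbles=1
Tick 10: [PARSE:-, VALIDATE:-, TRANSFORM:P4(v=0,ok=F), EMIT:P3(v=50,ok=T)] out:P2(v=0); bubbles=2
Tick 11: [PARSE:-, VALIDATE:-, TRANSFORM:-, EMIT:P4(v=0,ok=F)] out:P3(v=50); bubbles=3
Tick 12: [PARSE:-, VALIDATE:-, TRANSFORM:-, EMIT:-] out:P4(v=0); bubbles=4
Total bubble-slots: 32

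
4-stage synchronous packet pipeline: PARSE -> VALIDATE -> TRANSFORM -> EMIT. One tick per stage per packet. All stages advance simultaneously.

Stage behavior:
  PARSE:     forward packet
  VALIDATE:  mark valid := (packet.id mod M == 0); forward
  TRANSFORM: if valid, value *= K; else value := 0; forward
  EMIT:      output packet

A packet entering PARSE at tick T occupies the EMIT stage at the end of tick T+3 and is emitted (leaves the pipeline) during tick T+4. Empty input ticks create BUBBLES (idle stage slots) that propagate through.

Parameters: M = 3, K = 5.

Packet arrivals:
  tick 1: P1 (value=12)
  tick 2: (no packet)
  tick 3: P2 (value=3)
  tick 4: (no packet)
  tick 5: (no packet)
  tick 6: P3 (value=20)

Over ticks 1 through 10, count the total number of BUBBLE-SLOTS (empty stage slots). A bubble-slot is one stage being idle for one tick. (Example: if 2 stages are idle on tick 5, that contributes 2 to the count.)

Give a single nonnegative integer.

Tick 1: [PARSE:P1(v=12,ok=F), VALIDATE:-, TRANSFORM:-, EMIT:-] out:-; bubbles=3
Tick 2: [PARSE:-, VALIDATE:P1(v=12,ok=F), TRANSFORM:-, EMIT:-] out:-; bubbles=3
Tick 3: [PARSE:P2(v=3,ok=F), VALIDATE:-, TRANSFORM:P1(v=0,ok=F), EMIT:-] out:-; bubbles=2
Tick 4: [PARSE:-, VALIDATE:P2(v=3,ok=F), TRANSFORM:-, EMIT:P1(v=0,ok=F)] out:-; bubbles=2
Tick 5: [PARSE:-, VALIDATE:-, TRANSFORM:P2(v=0,ok=F), EMIT:-] out:P1(v=0); bubbles=3
Tick 6: [PARSE:P3(v=20,ok=F), VALIDATE:-, TRANSFORM:-, EMIT:P2(v=0,ok=F)] out:-; bubbles=2
Tick 7: [PARSE:-, VALIDATE:P3(v=20,ok=T), TRANSFORM:-, EMIT:-] out:P2(v=0); bubbles=3
Tick 8: [PARSE:-, VALIDATE:-, TRANSFORM:P3(v=100,ok=T), EMIT:-] out:-; bubbles=3
Tick 9: [PARSE:-, VALIDATE:-, TRANSFORM:-, EMIT:P3(v=100,ok=T)] out:-; bubbles=3
Tick 10: [PARSE:-, VALIDATE:-, TRANSFORM:-, EMIT:-] out:P3(v=100); bubbles=4
Total bubble-slots: 28

Answer: 28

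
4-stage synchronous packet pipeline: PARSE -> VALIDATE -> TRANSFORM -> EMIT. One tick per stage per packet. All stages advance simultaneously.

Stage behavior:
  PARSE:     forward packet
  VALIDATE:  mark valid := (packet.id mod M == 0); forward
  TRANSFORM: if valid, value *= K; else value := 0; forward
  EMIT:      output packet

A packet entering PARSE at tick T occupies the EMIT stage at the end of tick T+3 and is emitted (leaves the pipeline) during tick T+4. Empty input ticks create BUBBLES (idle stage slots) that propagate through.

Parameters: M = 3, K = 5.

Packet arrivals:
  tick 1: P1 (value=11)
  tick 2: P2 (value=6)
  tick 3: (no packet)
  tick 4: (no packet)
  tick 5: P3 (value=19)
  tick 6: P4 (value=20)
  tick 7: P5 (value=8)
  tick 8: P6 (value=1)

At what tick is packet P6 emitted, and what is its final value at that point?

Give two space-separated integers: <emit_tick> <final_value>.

Tick 1: [PARSE:P1(v=11,ok=F), VALIDATE:-, TRANSFORM:-, EMIT:-] out:-; in:P1
Tick 2: [PARSE:P2(v=6,ok=F), VALIDATE:P1(v=11,ok=F), TRANSFORM:-, EMIT:-] out:-; in:P2
Tick 3: [PARSE:-, VALIDATE:P2(v=6,ok=F), TRANSFORM:P1(v=0,ok=F), EMIT:-] out:-; in:-
Tick 4: [PARSE:-, VALIDATE:-, TRANSFORM:P2(v=0,ok=F), EMIT:P1(v=0,ok=F)] out:-; in:-
Tick 5: [PARSE:P3(v=19,ok=F), VALIDATE:-, TRANSFORM:-, EMIT:P2(v=0,ok=F)] out:P1(v=0); in:P3
Tick 6: [PARSE:P4(v=20,ok=F), VALIDATE:P3(v=19,ok=T), TRANSFORM:-, EMIT:-] out:P2(v=0); in:P4
Tick 7: [PARSE:P5(v=8,ok=F), VALIDATE:P4(v=20,ok=F), TRANSFORM:P3(v=95,ok=T), EMIT:-] out:-; in:P5
Tick 8: [PARSE:P6(v=1,ok=F), VALIDATE:P5(v=8,ok=F), TRANSFORM:P4(v=0,ok=F), EMIT:P3(v=95,ok=T)] out:-; in:P6
Tick 9: [PARSE:-, VALIDATE:P6(v=1,ok=T), TRANSFORM:P5(v=0,ok=F), EMIT:P4(v=0,ok=F)] out:P3(v=95); in:-
Tick 10: [PARSE:-, VALIDATE:-, TRANSFORM:P6(v=5,ok=T), EMIT:P5(v=0,ok=F)] out:P4(v=0); in:-
Tick 11: [PARSE:-, VALIDATE:-, TRANSFORM:-, EMIT:P6(v=5,ok=T)] out:P5(v=0); in:-
Tick 12: [PARSE:-, VALIDATE:-, TRANSFORM:-, EMIT:-] out:P6(v=5); in:-
P6: arrives tick 8, valid=True (id=6, id%3=0), emit tick 12, final value 5

Answer: 12 5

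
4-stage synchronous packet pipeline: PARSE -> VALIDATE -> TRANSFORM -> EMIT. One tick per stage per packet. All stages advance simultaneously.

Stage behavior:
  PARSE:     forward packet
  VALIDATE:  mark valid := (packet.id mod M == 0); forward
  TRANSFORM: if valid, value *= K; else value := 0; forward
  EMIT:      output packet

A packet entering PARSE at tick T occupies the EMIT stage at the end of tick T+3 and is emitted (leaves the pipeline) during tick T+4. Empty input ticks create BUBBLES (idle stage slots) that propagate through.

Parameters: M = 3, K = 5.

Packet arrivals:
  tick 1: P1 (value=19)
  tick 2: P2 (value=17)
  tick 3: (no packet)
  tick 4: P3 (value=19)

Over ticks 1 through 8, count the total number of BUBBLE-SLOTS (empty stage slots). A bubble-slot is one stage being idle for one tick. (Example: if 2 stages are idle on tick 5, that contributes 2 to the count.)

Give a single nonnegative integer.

Tick 1: [PARSE:P1(v=19,ok=F), VALIDATE:-, TRANSFORM:-, EMIT:-] out:-; bubbles=3
Tick 2: [PARSE:P2(v=17,ok=F), VALIDATE:P1(v=19,ok=F), TRANSFORM:-, EMIT:-] out:-; bubbles=2
Tick 3: [PARSE:-, VALIDATE:P2(v=17,ok=F), TRANSFORM:P1(v=0,ok=F), EMIT:-] out:-; bubbles=2
Tick 4: [PARSE:P3(v=19,ok=F), VALIDATE:-, TRANSFORM:P2(v=0,ok=F), EMIT:P1(v=0,ok=F)] out:-; bubbles=1
Tick 5: [PARSE:-, VALIDATE:P3(v=19,ok=T), TRANSFORM:-, EMIT:P2(v=0,ok=F)] out:P1(v=0); bubbles=2
Tick 6: [PARSE:-, VALIDATE:-, TRANSFORM:P3(v=95,ok=T), EMIT:-] out:P2(v=0); bubbles=3
Tick 7: [PARSE:-, VALIDATE:-, TRANSFORM:-, EMIT:P3(v=95,ok=T)] out:-; bubbles=3
Tick 8: [PARSE:-, VALIDATE:-, TRANSFORM:-, EMIT:-] out:P3(v=95); bubbles=4
Total bubble-slots: 20

Answer: 20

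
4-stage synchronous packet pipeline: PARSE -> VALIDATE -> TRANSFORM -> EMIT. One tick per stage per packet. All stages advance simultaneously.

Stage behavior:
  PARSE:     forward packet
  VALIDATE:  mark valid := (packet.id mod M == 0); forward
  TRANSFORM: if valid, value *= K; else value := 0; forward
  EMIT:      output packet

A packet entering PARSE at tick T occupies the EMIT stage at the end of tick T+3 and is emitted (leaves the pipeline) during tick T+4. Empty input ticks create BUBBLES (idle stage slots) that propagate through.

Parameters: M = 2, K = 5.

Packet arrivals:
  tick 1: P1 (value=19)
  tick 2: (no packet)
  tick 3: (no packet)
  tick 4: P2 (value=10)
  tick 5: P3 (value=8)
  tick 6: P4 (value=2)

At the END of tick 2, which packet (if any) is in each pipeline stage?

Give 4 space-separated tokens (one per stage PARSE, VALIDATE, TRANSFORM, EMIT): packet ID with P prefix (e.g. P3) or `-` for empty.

Tick 1: [PARSE:P1(v=19,ok=F), VALIDATE:-, TRANSFORM:-, EMIT:-] out:-; in:P1
Tick 2: [PARSE:-, VALIDATE:P1(v=19,ok=F), TRANSFORM:-, EMIT:-] out:-; in:-
At end of tick 2: ['-', 'P1', '-', '-']

Answer: - P1 - -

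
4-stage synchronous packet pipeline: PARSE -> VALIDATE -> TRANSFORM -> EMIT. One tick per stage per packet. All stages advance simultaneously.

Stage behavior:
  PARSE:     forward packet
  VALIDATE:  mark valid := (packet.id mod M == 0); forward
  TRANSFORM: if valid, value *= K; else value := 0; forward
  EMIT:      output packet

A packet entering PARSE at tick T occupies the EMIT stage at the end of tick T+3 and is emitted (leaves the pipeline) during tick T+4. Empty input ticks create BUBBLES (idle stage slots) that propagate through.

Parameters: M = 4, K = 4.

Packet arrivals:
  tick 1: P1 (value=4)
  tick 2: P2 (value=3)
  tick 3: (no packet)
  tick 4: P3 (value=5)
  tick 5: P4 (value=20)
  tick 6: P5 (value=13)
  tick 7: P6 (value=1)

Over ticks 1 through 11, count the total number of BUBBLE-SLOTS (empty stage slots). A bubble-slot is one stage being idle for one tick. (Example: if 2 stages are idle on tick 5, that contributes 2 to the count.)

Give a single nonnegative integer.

Tick 1: [PARSE:P1(v=4,ok=F), VALIDATE:-, TRANSFORM:-, EMIT:-] out:-; bubbles=3
Tick 2: [PARSE:P2(v=3,ok=F), VALIDATE:P1(v=4,ok=F), TRANSFORM:-, EMIT:-] out:-; bubbles=2
Tick 3: [PARSE:-, VALIDATE:P2(v=3,ok=F), TRANSFORM:P1(v=0,ok=F), EMIT:-] out:-; bubbles=2
Tick 4: [PARSE:P3(v=5,ok=F), VALIDATE:-, TRANSFORM:P2(v=0,ok=F), EMIT:P1(v=0,ok=F)] out:-; bubbles=1
Tick 5: [PARSE:P4(v=20,ok=F), VALIDATE:P3(v=5,ok=F), TRANSFORM:-, EMIT:P2(v=0,ok=F)] out:P1(v=0); bubbles=1
Tick 6: [PARSE:P5(v=13,ok=F), VALIDATE:P4(v=20,ok=T), TRANSFORM:P3(v=0,ok=F), EMIT:-] out:P2(v=0); bubbles=1
Tick 7: [PARSE:P6(v=1,ok=F), VALIDATE:P5(v=13,ok=F), TRANSFORM:P4(v=80,ok=T), EMIT:P3(v=0,ok=F)] out:-; bubbles=0
Tick 8: [PARSE:-, VALIDATE:P6(v=1,ok=F), TRANSFORM:P5(v=0,ok=F), EMIT:P4(v=80,ok=T)] out:P3(v=0); bubbles=1
Tick 9: [PARSE:-, VALIDATE:-, TRANSFORM:P6(v=0,ok=F), EMIT:P5(v=0,ok=F)] out:P4(v=80); bubbles=2
Tick 10: [PARSE:-, VALIDATE:-, TRANSFORM:-, EMIT:P6(v=0,ok=F)] out:P5(v=0); bubbles=3
Tick 11: [PARSE:-, VALIDATE:-, TRANSFORM:-, EMIT:-] out:P6(v=0); bubbles=4
Total bubble-slots: 20

Answer: 20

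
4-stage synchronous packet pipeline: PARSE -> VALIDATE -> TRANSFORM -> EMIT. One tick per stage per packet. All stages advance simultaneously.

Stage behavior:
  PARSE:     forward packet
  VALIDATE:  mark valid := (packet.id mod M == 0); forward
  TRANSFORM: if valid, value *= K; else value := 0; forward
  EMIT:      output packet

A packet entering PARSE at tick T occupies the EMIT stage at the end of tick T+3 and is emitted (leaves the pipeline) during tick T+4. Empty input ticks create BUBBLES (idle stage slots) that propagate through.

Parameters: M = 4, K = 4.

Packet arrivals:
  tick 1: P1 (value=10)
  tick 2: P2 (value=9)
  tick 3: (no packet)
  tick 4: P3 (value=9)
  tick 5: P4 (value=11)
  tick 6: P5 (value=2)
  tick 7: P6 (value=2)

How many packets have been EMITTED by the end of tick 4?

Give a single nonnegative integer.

Tick 1: [PARSE:P1(v=10,ok=F), VALIDATE:-, TRANSFORM:-, EMIT:-] out:-; in:P1
Tick 2: [PARSE:P2(v=9,ok=F), VALIDATE:P1(v=10,ok=F), TRANSFORM:-, EMIT:-] out:-; in:P2
Tick 3: [PARSE:-, VALIDATE:P2(v=9,ok=F), TRANSFORM:P1(v=0,ok=F), EMIT:-] out:-; in:-
Tick 4: [PARSE:P3(v=9,ok=F), VALIDATE:-, TRANSFORM:P2(v=0,ok=F), EMIT:P1(v=0,ok=F)] out:-; in:P3
Emitted by tick 4: []

Answer: 0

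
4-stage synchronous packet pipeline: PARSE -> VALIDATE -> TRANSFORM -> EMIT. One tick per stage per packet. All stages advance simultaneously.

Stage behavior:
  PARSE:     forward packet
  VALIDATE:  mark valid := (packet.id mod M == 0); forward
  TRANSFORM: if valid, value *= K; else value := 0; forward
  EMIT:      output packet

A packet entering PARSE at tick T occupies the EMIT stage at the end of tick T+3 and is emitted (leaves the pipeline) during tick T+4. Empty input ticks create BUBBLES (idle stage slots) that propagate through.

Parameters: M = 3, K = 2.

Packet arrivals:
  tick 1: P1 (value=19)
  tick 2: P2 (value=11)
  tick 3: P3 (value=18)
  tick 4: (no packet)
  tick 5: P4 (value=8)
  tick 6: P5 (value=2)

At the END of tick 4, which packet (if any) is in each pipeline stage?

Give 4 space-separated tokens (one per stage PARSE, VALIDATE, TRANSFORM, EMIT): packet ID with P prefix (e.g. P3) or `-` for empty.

Answer: - P3 P2 P1

Derivation:
Tick 1: [PARSE:P1(v=19,ok=F), VALIDATE:-, TRANSFORM:-, EMIT:-] out:-; in:P1
Tick 2: [PARSE:P2(v=11,ok=F), VALIDATE:P1(v=19,ok=F), TRANSFORM:-, EMIT:-] out:-; in:P2
Tick 3: [PARSE:P3(v=18,ok=F), VALIDATE:P2(v=11,ok=F), TRANSFORM:P1(v=0,ok=F), EMIT:-] out:-; in:P3
Tick 4: [PARSE:-, VALIDATE:P3(v=18,ok=T), TRANSFORM:P2(v=0,ok=F), EMIT:P1(v=0,ok=F)] out:-; in:-
At end of tick 4: ['-', 'P3', 'P2', 'P1']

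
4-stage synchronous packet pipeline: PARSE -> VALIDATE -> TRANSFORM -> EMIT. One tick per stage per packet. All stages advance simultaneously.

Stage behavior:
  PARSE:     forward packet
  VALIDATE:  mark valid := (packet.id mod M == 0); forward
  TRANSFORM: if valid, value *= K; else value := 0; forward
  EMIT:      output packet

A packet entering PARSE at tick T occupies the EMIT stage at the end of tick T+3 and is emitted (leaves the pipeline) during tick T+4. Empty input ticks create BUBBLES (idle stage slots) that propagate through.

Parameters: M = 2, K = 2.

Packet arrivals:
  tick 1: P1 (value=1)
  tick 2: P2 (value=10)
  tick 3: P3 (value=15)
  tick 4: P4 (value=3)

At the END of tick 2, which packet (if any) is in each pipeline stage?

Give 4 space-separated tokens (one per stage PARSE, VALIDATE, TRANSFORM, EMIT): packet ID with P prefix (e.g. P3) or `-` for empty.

Answer: P2 P1 - -

Derivation:
Tick 1: [PARSE:P1(v=1,ok=F), VALIDATE:-, TRANSFORM:-, EMIT:-] out:-; in:P1
Tick 2: [PARSE:P2(v=10,ok=F), VALIDATE:P1(v=1,ok=F), TRANSFORM:-, EMIT:-] out:-; in:P2
At end of tick 2: ['P2', 'P1', '-', '-']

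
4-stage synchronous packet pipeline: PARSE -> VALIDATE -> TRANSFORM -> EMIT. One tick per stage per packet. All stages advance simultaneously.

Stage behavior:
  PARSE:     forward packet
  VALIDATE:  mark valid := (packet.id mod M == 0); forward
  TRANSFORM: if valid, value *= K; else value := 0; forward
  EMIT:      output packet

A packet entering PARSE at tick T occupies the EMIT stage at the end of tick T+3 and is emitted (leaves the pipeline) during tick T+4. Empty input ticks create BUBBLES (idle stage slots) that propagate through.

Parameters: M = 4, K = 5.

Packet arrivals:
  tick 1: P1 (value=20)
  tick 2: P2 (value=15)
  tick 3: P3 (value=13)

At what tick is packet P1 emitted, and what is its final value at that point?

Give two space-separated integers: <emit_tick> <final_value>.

Tick 1: [PARSE:P1(v=20,ok=F), VALIDATE:-, TRANSFORM:-, EMIT:-] out:-; in:P1
Tick 2: [PARSE:P2(v=15,ok=F), VALIDATE:P1(v=20,ok=F), TRANSFORM:-, EMIT:-] out:-; in:P2
Tick 3: [PARSE:P3(v=13,ok=F), VALIDATE:P2(v=15,ok=F), TRANSFORM:P1(v=0,ok=F), EMIT:-] out:-; in:P3
Tick 4: [PARSE:-, VALIDATE:P3(v=13,ok=F), TRANSFORM:P2(v=0,ok=F), EMIT:P1(v=0,ok=F)] out:-; in:-
Tick 5: [PARSE:-, VALIDATE:-, TRANSFORM:P3(v=0,ok=F), EMIT:P2(v=0,ok=F)] out:P1(v=0); in:-
Tick 6: [PARSE:-, VALIDATE:-, TRANSFORM:-, EMIT:P3(v=0,ok=F)] out:P2(v=0); in:-
Tick 7: [PARSE:-, VALIDATE:-, TRANSFORM:-, EMIT:-] out:P3(v=0); in:-
P1: arrives tick 1, valid=False (id=1, id%4=1), emit tick 5, final value 0

Answer: 5 0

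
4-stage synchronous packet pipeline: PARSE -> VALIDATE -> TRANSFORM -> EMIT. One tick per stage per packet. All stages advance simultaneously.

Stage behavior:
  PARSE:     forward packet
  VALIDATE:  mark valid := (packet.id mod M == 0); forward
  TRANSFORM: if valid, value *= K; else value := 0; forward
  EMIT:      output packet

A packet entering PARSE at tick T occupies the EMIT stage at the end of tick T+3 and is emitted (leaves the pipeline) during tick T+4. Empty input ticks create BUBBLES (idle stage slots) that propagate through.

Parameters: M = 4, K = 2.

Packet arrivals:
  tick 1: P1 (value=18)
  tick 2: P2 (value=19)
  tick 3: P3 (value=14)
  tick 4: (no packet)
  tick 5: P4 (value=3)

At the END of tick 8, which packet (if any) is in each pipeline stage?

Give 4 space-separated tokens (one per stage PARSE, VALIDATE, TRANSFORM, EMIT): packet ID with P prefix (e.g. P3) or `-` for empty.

Tick 1: [PARSE:P1(v=18,ok=F), VALIDATE:-, TRANSFORM:-, EMIT:-] out:-; in:P1
Tick 2: [PARSE:P2(v=19,ok=F), VALIDATE:P1(v=18,ok=F), TRANSFORM:-, EMIT:-] out:-; in:P2
Tick 3: [PARSE:P3(v=14,ok=F), VALIDATE:P2(v=19,ok=F), TRANSFORM:P1(v=0,ok=F), EMIT:-] out:-; in:P3
Tick 4: [PARSE:-, VALIDATE:P3(v=14,ok=F), TRANSFORM:P2(v=0,ok=F), EMIT:P1(v=0,ok=F)] out:-; in:-
Tick 5: [PARSE:P4(v=3,ok=F), VALIDATE:-, TRANSFORM:P3(v=0,ok=F), EMIT:P2(v=0,ok=F)] out:P1(v=0); in:P4
Tick 6: [PARSE:-, VALIDATE:P4(v=3,ok=T), TRANSFORM:-, EMIT:P3(v=0,ok=F)] out:P2(v=0); in:-
Tick 7: [PARSE:-, VALIDATE:-, TRANSFORM:P4(v=6,ok=T), EMIT:-] out:P3(v=0); in:-
Tick 8: [PARSE:-, VALIDATE:-, TRANSFORM:-, EMIT:P4(v=6,ok=T)] out:-; in:-
At end of tick 8: ['-', '-', '-', 'P4']

Answer: - - - P4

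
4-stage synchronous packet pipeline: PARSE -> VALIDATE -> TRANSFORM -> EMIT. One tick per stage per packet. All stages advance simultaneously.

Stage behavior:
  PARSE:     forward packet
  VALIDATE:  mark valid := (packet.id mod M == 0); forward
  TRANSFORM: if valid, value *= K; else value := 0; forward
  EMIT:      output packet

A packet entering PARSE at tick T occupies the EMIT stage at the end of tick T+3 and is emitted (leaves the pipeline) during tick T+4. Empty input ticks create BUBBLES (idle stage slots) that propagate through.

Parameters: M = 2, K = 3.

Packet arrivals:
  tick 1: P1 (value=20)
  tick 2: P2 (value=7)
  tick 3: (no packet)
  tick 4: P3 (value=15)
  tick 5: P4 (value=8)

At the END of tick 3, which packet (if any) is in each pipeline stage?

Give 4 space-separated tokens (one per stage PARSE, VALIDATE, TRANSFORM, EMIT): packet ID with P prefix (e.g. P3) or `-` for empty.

Answer: - P2 P1 -

Derivation:
Tick 1: [PARSE:P1(v=20,ok=F), VALIDATE:-, TRANSFORM:-, EMIT:-] out:-; in:P1
Tick 2: [PARSE:P2(v=7,ok=F), VALIDATE:P1(v=20,ok=F), TRANSFORM:-, EMIT:-] out:-; in:P2
Tick 3: [PARSE:-, VALIDATE:P2(v=7,ok=T), TRANSFORM:P1(v=0,ok=F), EMIT:-] out:-; in:-
At end of tick 3: ['-', 'P2', 'P1', '-']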